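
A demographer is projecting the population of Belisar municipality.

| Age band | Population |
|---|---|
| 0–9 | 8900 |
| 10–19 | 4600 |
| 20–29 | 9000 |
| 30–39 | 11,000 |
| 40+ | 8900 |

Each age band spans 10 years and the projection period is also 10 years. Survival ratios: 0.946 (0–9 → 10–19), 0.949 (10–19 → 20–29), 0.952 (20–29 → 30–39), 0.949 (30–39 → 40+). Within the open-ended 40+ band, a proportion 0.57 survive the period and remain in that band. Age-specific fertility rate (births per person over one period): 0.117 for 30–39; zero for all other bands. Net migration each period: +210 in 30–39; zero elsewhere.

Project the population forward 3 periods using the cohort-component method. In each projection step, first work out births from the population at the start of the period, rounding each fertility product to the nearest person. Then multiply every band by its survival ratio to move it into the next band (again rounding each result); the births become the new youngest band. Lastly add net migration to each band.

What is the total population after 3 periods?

— Period 1 —
Births: 11000 × 0.117 = 1287
10–19: 8900 × 0.946 = 8419
20–29: 4600 × 0.949 = 4365
30–39: 9000 × 0.952 = 8568
40+: 11000 × 0.949 + 8900 × 0.57 = 10439 + 5073 = 15512
Net migration: 30–39 + 210 → 8778
End of period: [1287, 8419, 4365, 8778, 15512]
— Period 2 —
Births: 8778 × 0.117 = 1027
10–19: 1287 × 0.946 = 1218
20–29: 8419 × 0.949 = 7990
30–39: 4365 × 0.952 = 4155
40+: 8778 × 0.949 + 15512 × 0.57 = 8330 + 8842 = 17172
Net migration: 30–39 + 210 → 4365
End of period: [1027, 1218, 7990, 4365, 17172]
— Period 3 —
Births: 4365 × 0.117 = 511
10–19: 1027 × 0.946 = 972
20–29: 1218 × 0.949 = 1156
30–39: 7990 × 0.952 = 7606
40+: 4365 × 0.949 + 17172 × 0.57 = 4142 + 9788 = 13930
Net migration: 30–39 + 210 → 7816
End of period: [511, 972, 1156, 7816, 13930]
Total after period 3: 511 + 972 + 1156 + 7816 + 13930 = 24385

24385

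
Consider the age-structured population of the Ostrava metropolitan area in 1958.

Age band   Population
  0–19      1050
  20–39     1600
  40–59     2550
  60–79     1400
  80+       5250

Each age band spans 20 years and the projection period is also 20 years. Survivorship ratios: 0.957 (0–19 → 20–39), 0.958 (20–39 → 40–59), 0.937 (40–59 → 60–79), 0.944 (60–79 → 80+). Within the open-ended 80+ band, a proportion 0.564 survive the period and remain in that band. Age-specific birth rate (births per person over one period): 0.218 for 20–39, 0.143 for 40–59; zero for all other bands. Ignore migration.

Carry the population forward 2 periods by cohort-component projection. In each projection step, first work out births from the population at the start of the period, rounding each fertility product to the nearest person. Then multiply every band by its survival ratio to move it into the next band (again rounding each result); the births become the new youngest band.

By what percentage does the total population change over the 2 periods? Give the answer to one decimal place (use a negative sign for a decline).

Let band 1 be 0–19 through band 5 = 80+.
[period 1]
Births: 1600 × 0.218 = 349, 2550 × 0.143 = 365 ⇒ total 714
Band 2: 1050 × 0.957 = 1005
Band 3: 1600 × 0.958 = 1533
Band 4: 2550 × 0.937 = 2389
Band 5: 1400 × 0.944 + 5250 × 0.564 = 1322 + 2961 = 4283
End of period: [714, 1005, 1533, 2389, 4283]
[period 2]
Births: 1005 × 0.218 = 219, 1533 × 0.143 = 219 ⇒ total 438
Band 2: 714 × 0.957 = 683
Band 3: 1005 × 0.958 = 963
Band 4: 1533 × 0.937 = 1436
Band 5: 2389 × 0.944 + 4283 × 0.564 = 2255 + 2416 = 4671
End of period: [438, 683, 963, 1436, 4671]
Total: 11850 → 8191; change = -3659; percentage change = -30.9%

-30.9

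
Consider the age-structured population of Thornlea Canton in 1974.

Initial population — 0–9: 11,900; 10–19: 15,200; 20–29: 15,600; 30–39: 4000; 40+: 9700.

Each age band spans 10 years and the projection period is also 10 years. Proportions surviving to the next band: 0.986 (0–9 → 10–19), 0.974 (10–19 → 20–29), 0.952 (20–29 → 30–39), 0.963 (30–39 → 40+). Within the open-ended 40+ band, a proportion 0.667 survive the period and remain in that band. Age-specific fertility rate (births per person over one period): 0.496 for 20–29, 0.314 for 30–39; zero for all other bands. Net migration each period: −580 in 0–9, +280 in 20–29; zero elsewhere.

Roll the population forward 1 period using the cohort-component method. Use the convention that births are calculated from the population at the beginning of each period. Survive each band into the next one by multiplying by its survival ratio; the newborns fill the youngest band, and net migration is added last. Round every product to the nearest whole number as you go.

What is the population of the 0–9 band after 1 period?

Let group 1 be 0–9 through group 5 = 40+.
Period 1:
Births: 15600 × 0.496 = 7738  |  4000 × 0.314 = 1256 → 8994
Group 2: 11900 × 0.986 = 11733
Group 3: 15200 × 0.974 = 14805
Group 4: 15600 × 0.952 = 14851
Group 5: 4000 × 0.963 + 9700 × 0.667 = 3852 + 6470 = 10322
Net migration: Group 1 − 580 → 8414; Group 3 + 280 → 15085
End of period: [8414, 11733, 15085, 14851, 10322]

8414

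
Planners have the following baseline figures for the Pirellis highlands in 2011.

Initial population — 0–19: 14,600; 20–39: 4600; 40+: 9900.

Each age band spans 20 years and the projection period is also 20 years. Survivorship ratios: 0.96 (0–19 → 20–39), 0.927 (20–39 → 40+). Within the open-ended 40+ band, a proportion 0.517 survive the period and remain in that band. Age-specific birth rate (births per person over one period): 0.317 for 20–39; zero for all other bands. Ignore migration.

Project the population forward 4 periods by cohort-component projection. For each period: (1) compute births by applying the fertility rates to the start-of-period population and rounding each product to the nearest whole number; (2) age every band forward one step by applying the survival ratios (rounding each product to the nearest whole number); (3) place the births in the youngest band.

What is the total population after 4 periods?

(Bands numbered youngest = 1 to oldest = 3.)
After projecting period 1:
Births: 4600 × 0.317 = 1458
Band 2: 14600 × 0.96 = 14016
Band 3: 4600 × 0.927 + 9900 × 0.517 = 4264 + 5118 = 9382
Population now: 0–19=1458, 20–39=14016, 40+=9382
After projecting period 2:
Births: 14016 × 0.317 = 4443
Band 2: 1458 × 0.96 = 1400
Band 3: 14016 × 0.927 + 9382 × 0.517 = 12993 + 4850 = 17843
Population now: 0–19=4443, 20–39=1400, 40+=17843
After projecting period 3:
Births: 1400 × 0.317 = 444
Band 2: 4443 × 0.96 = 4265
Band 3: 1400 × 0.927 + 17843 × 0.517 = 1298 + 9225 = 10523
Population now: 0–19=444, 20–39=4265, 40+=10523
After projecting period 4:
Births: 4265 × 0.317 = 1352
Band 2: 444 × 0.96 = 426
Band 3: 4265 × 0.927 + 10523 × 0.517 = 3954 + 5440 = 9394
Population now: 0–19=1352, 20–39=426, 40+=9394
Total after period 4: 1352 + 426 + 9394 = 11172

11172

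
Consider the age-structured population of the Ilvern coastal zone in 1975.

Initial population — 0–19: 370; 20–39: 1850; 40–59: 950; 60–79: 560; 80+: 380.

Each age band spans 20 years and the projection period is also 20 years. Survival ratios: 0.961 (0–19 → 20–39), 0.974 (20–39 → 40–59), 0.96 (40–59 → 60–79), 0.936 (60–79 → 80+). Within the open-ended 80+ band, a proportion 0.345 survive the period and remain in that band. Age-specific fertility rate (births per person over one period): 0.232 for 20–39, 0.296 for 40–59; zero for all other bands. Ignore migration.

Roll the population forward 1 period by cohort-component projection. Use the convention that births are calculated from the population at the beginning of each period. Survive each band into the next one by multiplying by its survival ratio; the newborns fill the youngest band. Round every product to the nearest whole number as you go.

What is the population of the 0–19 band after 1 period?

Numbering the bands 1..5 from youngest to oldest:
After projecting period 1:
Births: 1850 × 0.232 = 429 ; 950 × 0.296 = 281 → 710
Band 2: 370 × 0.961 = 356
Band 3: 1850 × 0.974 = 1802
Band 4: 950 × 0.96 = 912
Band 5: 560 × 0.936 + 380 × 0.345 = 524 + 131 = 655
End of period: [710, 356, 1802, 912, 655]

710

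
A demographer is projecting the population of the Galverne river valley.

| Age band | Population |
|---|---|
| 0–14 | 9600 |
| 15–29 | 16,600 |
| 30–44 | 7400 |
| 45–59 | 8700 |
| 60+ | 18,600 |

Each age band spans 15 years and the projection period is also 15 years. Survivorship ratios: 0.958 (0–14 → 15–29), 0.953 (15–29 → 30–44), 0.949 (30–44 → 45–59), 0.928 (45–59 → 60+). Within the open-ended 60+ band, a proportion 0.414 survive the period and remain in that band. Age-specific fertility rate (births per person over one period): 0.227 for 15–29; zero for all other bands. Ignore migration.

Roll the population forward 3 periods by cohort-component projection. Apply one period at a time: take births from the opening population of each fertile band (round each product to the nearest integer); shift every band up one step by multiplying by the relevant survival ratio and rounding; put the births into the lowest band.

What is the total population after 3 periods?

33910

Let group 1 be 0–14 through group 5 = 60+.
After projecting period 1:
Births: 16600 × 0.227 = 3768
Group 2: 9600 × 0.958 = 9197
Group 3: 16600 × 0.953 = 15820
Group 4: 7400 × 0.949 = 7023
Group 5: 8700 × 0.928 + 18600 × 0.414 = 8074 + 7700 = 15774
Giving 3768 / 9197 / 15820 / 7023 / 15774.
After projecting period 2:
Births: 9197 × 0.227 = 2088
Group 2: 3768 × 0.958 = 3610
Group 3: 9197 × 0.953 = 8765
Group 4: 15820 × 0.949 = 15013
Group 5: 7023 × 0.928 + 15774 × 0.414 = 6517 + 6530 = 13047
Giving 2088 / 3610 / 8765 / 15013 / 13047.
After projecting period 3:
Births: 3610 × 0.227 = 819
Group 2: 2088 × 0.958 = 2000
Group 3: 3610 × 0.953 = 3440
Group 4: 8765 × 0.949 = 8318
Group 5: 15013 × 0.928 + 13047 × 0.414 = 13932 + 5401 = 19333
Giving 819 / 2000 / 3440 / 8318 / 19333.
Total after period 3: 819 + 2000 + 3440 + 8318 + 19333 = 33910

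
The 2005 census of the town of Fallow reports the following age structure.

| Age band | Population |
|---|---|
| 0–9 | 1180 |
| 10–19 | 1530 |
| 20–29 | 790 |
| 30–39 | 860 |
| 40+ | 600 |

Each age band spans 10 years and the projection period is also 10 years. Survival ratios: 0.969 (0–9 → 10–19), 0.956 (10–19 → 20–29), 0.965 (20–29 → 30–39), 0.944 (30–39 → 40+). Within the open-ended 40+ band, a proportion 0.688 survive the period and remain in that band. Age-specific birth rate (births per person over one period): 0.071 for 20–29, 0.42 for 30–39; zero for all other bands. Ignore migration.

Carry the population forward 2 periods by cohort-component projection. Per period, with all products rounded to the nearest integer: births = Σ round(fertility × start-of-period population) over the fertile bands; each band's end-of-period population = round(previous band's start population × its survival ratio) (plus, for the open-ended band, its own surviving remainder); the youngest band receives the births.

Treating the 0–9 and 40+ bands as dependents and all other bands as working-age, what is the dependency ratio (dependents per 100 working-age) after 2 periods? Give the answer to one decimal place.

68.3

Call the groups 1 to 5, youngest first.
[period 1]
Births: 790 × 0.071 = 56  |  860 × 0.42 = 361 ⇒ total 417
Group 2: 1180 × 0.969 = 1143
Group 3: 1530 × 0.956 = 1463
Group 4: 790 × 0.965 = 762
Group 5: 860 × 0.944 + 600 × 0.688 = 812 + 413 = 1225
Giving 417 / 1143 / 1463 / 762 / 1225.
[period 2]
Births: 1463 × 0.071 = 104  |  762 × 0.42 = 320 ⇒ total 424
Group 2: 417 × 0.969 = 404
Group 3: 1143 × 0.956 = 1093
Group 4: 1463 × 0.965 = 1412
Group 5: 762 × 0.944 + 1225 × 0.688 = 719 + 843 = 1562
Giving 424 / 404 / 1093 / 1412 / 1562.
Dependents (band 0–9 + band 40+) = 424 + 1562 = 1986; working-age = 2909; ratio = 1986/2909 × 100 = 68.3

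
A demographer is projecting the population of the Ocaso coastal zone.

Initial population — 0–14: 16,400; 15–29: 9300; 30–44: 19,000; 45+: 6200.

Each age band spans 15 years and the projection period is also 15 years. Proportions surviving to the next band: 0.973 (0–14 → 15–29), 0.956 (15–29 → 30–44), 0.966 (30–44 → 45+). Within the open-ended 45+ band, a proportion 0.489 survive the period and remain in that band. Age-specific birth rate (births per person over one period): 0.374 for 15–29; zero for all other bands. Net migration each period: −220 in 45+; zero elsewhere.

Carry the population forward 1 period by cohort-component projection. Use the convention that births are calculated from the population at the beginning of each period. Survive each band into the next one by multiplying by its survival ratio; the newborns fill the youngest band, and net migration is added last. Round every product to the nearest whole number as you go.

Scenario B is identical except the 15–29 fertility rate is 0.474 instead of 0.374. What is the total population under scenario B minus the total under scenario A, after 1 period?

930

(Bands numbered youngest = 1 to oldest = 4.)
[period 1]
Births: 9300 * 0.374 = 3478
Band 2: 16400 * 0.973 = 15957
Band 3: 9300 * 0.956 = 8891
Band 4: 19000 * 0.966 + 6200 * 0.489 = 18354 + 3032 = 21386
Net migration: Band 4 − 220 → 21166
Population now: 0–14=3478, 15–29=15957, 30–44=8891, 45+=21166
Scenario A total after 1 period: 49492
Scenario B projection —
[period 1]
Births: 9300 * 0.474 = 4408
Band 2: 16400 * 0.973 = 15957
Band 3: 9300 * 0.956 = 8891
Band 4: 19000 * 0.966 + 6200 * 0.489 = 18354 + 3032 = 21386
Net migration: Band 4 − 220 → 21166
Population now: 0–14=4408, 15–29=15957, 30–44=8891, 45+=21166
Scenario B total after 1 period: 50422
Difference B − A = 50422 − 49492 = 930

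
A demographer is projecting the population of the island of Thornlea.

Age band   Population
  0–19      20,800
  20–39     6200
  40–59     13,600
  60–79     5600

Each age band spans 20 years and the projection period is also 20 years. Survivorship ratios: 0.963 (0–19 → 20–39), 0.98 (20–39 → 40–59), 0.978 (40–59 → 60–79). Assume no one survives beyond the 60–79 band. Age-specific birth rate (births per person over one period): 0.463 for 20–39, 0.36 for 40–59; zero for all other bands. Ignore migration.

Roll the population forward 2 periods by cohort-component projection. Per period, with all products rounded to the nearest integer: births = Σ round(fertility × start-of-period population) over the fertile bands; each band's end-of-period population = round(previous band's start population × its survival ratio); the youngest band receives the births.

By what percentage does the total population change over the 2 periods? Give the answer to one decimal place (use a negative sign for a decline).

-3.7

Period 1.
Births: 6200 × 0.463 = 2871, 13600 × 0.36 = 4896 — total 7767
20–39: 20800 × 0.963 = 20030
40–59: 6200 × 0.98 = 6076
60–79: 13600 × 0.978 = 13301
Giving 7767 / 20030 / 6076 / 13301.
Period 2.
Births: 20030 × 0.463 = 9274, 6076 × 0.36 = 2187 — total 11461
20–39: 7767 × 0.963 = 7480
40–59: 20030 × 0.98 = 19629
60–79: 6076 × 0.978 = 5942
Giving 11461 / 7480 / 19629 / 5942.
Total: 46200 → 44512; change = -1688; percentage change = -3.7%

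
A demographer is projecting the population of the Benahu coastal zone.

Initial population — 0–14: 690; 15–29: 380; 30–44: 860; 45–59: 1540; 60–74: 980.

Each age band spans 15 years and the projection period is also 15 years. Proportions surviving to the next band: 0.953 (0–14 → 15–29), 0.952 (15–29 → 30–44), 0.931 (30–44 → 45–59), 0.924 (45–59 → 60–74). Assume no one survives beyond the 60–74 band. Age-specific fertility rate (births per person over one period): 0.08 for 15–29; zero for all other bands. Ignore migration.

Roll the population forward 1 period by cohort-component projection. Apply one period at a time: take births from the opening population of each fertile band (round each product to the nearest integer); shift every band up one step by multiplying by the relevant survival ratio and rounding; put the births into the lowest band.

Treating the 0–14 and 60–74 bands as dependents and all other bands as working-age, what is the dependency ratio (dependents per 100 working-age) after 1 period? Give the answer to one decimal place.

Let group 1 be 0–14 through group 5 = 60–74.
After projecting period 1:
Births: 380 × 0.08 = 30
Group 2: 690 × 0.953 = 658
Group 3: 380 × 0.952 = 362
Group 4: 860 × 0.931 = 801
Group 5: 1540 × 0.924 = 1423
→ [30, 658, 362, 801, 1423]
Dependents (band 0–14 + band 60–74) = 30 + 1423 = 1453; working-age = 1821; ratio = 1453/1821 × 100 = 79.8

79.8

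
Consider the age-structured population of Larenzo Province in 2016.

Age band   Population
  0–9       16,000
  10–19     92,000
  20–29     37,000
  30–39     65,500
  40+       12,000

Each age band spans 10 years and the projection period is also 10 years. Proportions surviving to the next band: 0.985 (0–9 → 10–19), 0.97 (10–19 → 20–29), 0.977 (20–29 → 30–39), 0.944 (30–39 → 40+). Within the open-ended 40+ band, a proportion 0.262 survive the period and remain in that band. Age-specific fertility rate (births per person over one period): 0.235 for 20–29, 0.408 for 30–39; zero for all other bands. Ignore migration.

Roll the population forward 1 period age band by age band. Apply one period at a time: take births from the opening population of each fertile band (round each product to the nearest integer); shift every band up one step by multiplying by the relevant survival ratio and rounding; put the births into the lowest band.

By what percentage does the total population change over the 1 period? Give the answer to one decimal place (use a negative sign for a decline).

Let group 1 be 0–9 through group 5 = 40+.
Period 1.
Births: 37000 × 0.235 = 8695, 65500 × 0.408 = 26724 → total 35419
Group 2: 16000 × 0.985 = 15760
Group 3: 92000 × 0.97 = 89240
Group 4: 37000 × 0.977 = 36149
Group 5: 65500 × 0.944 + 12000 × 0.262 = 61832 + 3144 = 64976
Population now: 0–9=35419, 10–19=15760, 20–29=89240, 30–39=36149, 40+=64976
Total: 222500 → 241544; change = 19044; percentage change = 8.6%

8.6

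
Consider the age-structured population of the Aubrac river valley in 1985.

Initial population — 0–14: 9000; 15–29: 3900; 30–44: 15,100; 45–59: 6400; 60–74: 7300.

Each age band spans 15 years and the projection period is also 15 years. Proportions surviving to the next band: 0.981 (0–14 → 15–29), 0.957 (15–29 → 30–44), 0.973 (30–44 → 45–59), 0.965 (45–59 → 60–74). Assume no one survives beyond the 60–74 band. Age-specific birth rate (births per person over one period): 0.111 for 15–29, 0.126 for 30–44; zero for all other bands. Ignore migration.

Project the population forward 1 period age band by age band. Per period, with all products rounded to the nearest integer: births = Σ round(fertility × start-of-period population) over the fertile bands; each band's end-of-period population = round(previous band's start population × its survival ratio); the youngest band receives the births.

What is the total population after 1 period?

35765

(Groups numbered youngest = 1 to oldest = 5.)
Period 1.
Births: 3900 × 0.111 = 433, 15100 × 0.126 = 1903 — total 2336
Group 2: 9000 × 0.981 = 8829
Group 3: 3900 × 0.957 = 3732
Group 4: 15100 × 0.973 = 14692
Group 5: 6400 × 0.965 = 6176
Population now: 0–14=2336, 15–29=8829, 30–44=3732, 45–59=14692, 60–74=6176
Total after period 1: 2336 + 8829 + 3732 + 14692 + 6176 = 35765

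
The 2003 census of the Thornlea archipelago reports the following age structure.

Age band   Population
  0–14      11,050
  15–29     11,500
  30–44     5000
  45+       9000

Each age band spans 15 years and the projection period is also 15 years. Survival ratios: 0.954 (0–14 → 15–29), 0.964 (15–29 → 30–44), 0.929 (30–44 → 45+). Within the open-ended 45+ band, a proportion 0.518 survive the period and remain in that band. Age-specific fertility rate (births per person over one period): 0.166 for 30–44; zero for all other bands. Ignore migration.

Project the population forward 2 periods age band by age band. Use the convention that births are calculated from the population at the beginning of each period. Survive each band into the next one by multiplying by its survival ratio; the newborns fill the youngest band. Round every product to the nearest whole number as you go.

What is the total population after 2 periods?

27914

Numbering the bands 1..4 from youngest to oldest:
[period 1]
Births: 5000 × 0.166 = 830
Band 2: 11050 × 0.954 = 10542
Band 3: 11500 × 0.964 = 11086
Band 4: 5000 × 0.929 + 9000 × 0.518 = 4645 + 4662 = 9307
End of period: [830, 10542, 11086, 9307]
[period 2]
Births: 11086 × 0.166 = 1840
Band 2: 830 × 0.954 = 792
Band 3: 10542 × 0.964 = 10162
Band 4: 11086 × 0.929 + 9307 × 0.518 = 10299 + 4821 = 15120
End of period: [1840, 792, 10162, 15120]
Total after period 2: 1840 + 792 + 10162 + 15120 = 27914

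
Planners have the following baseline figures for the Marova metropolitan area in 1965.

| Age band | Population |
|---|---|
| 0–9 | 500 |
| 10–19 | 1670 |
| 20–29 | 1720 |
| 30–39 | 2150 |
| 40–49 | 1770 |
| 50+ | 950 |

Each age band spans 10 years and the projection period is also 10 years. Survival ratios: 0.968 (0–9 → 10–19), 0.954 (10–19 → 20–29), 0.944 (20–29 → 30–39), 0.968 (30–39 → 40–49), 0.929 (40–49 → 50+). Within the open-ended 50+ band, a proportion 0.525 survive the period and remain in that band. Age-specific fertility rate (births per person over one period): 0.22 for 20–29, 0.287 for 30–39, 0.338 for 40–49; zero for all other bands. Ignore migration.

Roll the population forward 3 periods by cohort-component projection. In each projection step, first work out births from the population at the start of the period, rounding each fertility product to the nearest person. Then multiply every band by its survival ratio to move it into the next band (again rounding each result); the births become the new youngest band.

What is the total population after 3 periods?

Call the groups 1 to 6, youngest first.
Period 1:
Births: 1720 × 0.22 = 378, 2150 × 0.287 = 617, 1770 × 0.338 = 598 — total 1593
Group 2: 500 × 0.968 = 484
Group 3: 1670 × 0.954 = 1593
Group 4: 1720 × 0.944 = 1624
Group 5: 2150 × 0.968 = 2081
Group 6: 1770 × 0.929 + 950 × 0.525 = 1644 + 499 = 2143
End of period: [1593, 484, 1593, 1624, 2081, 2143]
Period 2:
Births: 1593 × 0.22 = 350, 1624 × 0.287 = 466, 2081 × 0.338 = 703 — total 1519
Group 2: 1593 × 0.968 = 1542
Group 3: 484 × 0.954 = 462
Group 4: 1593 × 0.944 = 1504
Group 5: 1624 × 0.968 = 1572
Group 6: 2081 × 0.929 + 2143 × 0.525 = 1933 + 1125 = 3058
End of period: [1519, 1542, 462, 1504, 1572, 3058]
Period 3:
Births: 462 × 0.22 = 102, 1504 × 0.287 = 432, 1572 × 0.338 = 531 — total 1065
Group 2: 1519 × 0.968 = 1470
Group 3: 1542 × 0.954 = 1471
Group 4: 462 × 0.944 = 436
Group 5: 1504 × 0.968 = 1456
Group 6: 1572 × 0.929 + 3058 × 0.525 = 1460 + 1605 = 3065
End of period: [1065, 1470, 1471, 436, 1456, 3065]
Total after period 3: 1065 + 1470 + 1471 + 436 + 1456 + 3065 = 8963

8963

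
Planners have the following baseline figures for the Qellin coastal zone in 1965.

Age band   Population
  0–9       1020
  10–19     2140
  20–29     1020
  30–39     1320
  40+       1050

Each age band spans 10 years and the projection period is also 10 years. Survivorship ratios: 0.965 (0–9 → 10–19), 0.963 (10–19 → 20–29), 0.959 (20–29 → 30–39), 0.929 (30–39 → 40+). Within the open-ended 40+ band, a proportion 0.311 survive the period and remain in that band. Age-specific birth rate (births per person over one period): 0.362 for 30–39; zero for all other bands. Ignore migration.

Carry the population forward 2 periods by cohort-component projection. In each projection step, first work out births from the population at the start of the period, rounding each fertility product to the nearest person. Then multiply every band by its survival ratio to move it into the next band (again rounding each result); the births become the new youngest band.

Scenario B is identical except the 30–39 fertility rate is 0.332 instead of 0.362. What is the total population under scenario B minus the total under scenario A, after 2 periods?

Let group 1 be 0–9 through group 5 = 40+.
After projecting period 1:
Births: 1320 * 0.362 = 478
Group 2: 1020 * 0.965 = 984
Group 3: 2140 * 0.963 = 2061
Group 4: 1020 * 0.959 = 978
Group 5: 1320 * 0.929 + 1050 * 0.311 = 1226 + 327 = 1553
Giving 478 / 984 / 2061 / 978 / 1553.
After projecting period 2:
Births: 978 * 0.362 = 354
Group 2: 478 * 0.965 = 461
Group 3: 984 * 0.963 = 948
Group 4: 2061 * 0.959 = 1976
Group 5: 978 * 0.929 + 1553 * 0.311 = 909 + 483 = 1392
Giving 354 / 461 / 948 / 1976 / 1392.
Scenario A total after 2 periods: 5131
Scenario B projection —
After projecting period 1:
Births: 1320 * 0.332 = 438
Group 2: 1020 * 0.965 = 984
Group 3: 2140 * 0.963 = 2061
Group 4: 1020 * 0.959 = 978
Group 5: 1320 * 0.929 + 1050 * 0.311 = 1226 + 327 = 1553
Giving 438 / 984 / 2061 / 978 / 1553.
After projecting period 2:
Births: 978 * 0.332 = 325
Group 2: 438 * 0.965 = 423
Group 3: 984 * 0.963 = 948
Group 4: 2061 * 0.959 = 1976
Group 5: 978 * 0.929 + 1553 * 0.311 = 909 + 483 = 1392
Giving 325 / 423 / 948 / 1976 / 1392.
Scenario B total after 2 periods: 5064
Difference B − A = 5064 − 5131 = -67

-67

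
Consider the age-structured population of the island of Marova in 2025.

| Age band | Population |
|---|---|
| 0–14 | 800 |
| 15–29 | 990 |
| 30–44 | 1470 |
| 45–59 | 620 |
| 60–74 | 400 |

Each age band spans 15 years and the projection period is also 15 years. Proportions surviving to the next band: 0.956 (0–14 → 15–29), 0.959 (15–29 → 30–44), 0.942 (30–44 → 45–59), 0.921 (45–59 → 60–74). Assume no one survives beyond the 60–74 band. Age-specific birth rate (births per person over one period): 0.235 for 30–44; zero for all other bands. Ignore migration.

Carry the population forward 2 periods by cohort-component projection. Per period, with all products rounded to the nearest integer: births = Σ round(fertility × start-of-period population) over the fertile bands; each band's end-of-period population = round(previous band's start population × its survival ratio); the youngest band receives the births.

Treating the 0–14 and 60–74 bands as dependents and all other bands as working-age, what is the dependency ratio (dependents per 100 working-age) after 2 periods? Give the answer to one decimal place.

76.6

Numbering the groups 1..5 from youngest to oldest:
After projecting period 1:
Births: 1470 * 0.235 = 345
Group 2: 800 * 0.956 = 765
Group 3: 990 * 0.959 = 949
Group 4: 1470 * 0.942 = 1385
Group 5: 620 * 0.921 = 571
End of period: [345, 765, 949, 1385, 571]
After projecting period 2:
Births: 949 * 0.235 = 223
Group 2: 345 * 0.956 = 330
Group 3: 765 * 0.959 = 734
Group 4: 949 * 0.942 = 894
Group 5: 1385 * 0.921 = 1276
End of period: [223, 330, 734, 894, 1276]
Dependents (band 0–14 + band 60–74) = 223 + 1276 = 1499; working-age = 1958; ratio = 1499/1958 × 100 = 76.6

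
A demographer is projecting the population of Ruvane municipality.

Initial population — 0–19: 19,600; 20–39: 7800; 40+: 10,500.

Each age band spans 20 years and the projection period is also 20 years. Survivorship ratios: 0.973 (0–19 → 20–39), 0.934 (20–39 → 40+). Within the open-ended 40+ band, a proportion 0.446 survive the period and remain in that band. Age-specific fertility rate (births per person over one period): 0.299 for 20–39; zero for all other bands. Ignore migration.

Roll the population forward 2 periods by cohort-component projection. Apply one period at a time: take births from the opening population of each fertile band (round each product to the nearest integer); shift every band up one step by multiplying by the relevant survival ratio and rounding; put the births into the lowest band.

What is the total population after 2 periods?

31121

Numbering the bands 1..3 from youngest to oldest:
— Period 1 —
Births: 7800 × 0.299 = 2332
Band 2: 19600 × 0.973 = 19071
Band 3: 7800 × 0.934 + 10500 × 0.446 = 7285 + 4683 = 11968
Population now: 0–19=2332, 20–39=19071, 40+=11968
— Period 2 —
Births: 19071 × 0.299 = 5702
Band 2: 2332 × 0.973 = 2269
Band 3: 19071 × 0.934 + 11968 × 0.446 = 17812 + 5338 = 23150
Population now: 0–19=5702, 20–39=2269, 40+=23150
Total after period 2: 5702 + 2269 + 23150 = 31121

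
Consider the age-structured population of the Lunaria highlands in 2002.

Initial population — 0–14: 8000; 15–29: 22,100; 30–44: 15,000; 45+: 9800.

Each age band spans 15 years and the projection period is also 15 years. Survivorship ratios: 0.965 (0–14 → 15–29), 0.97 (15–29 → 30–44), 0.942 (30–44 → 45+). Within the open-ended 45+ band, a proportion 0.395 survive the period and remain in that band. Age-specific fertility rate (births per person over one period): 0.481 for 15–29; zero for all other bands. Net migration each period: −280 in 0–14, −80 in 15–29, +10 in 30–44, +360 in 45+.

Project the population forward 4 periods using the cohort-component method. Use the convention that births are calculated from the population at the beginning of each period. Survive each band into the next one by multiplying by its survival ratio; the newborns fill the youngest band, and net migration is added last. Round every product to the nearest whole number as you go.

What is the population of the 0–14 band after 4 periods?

Period 1:
Births: 22100 × 0.481 = 10630
15–29: 8000 × 0.965 = 7720
30–44: 22100 × 0.97 = 21437
45+: 15000 × 0.942 + 9800 × 0.395 = 14130 + 3871 = 18001
Net migration: 0–14 − 280 → 10350; 15–29 − 80 → 7640; 30–44 + 10 → 21447; 45+ + 360 → 18361
Giving 10350 / 7640 / 21447 / 18361.
Period 2:
Births: 7640 × 0.481 = 3675
15–29: 10350 × 0.965 = 9988
30–44: 7640 × 0.97 = 7411
45+: 21447 × 0.942 + 18361 × 0.395 = 20203 + 7253 = 27456
Net migration: 0–14 − 280 → 3395; 15–29 − 80 → 9908; 30–44 + 10 → 7421; 45+ + 360 → 27816
Giving 3395 / 9908 / 7421 / 27816.
Period 3:
Births: 9908 × 0.481 = 4766
15–29: 3395 × 0.965 = 3276
30–44: 9908 × 0.97 = 9611
45+: 7421 × 0.942 + 27816 × 0.395 = 6991 + 10987 = 17978
Net migration: 0–14 − 280 → 4486; 15–29 − 80 → 3196; 30–44 + 10 → 9621; 45+ + 360 → 18338
Giving 4486 / 3196 / 9621 / 18338.
Period 4:
Births: 3196 × 0.481 = 1537
15–29: 4486 × 0.965 = 4329
30–44: 3196 × 0.97 = 3100
45+: 9621 × 0.942 + 18338 × 0.395 = 9063 + 7244 = 16307
Net migration: 0–14 − 280 → 1257; 15–29 − 80 → 4249; 30–44 + 10 → 3110; 45+ + 360 → 16667
Giving 1257 / 4249 / 3110 / 16667.

1257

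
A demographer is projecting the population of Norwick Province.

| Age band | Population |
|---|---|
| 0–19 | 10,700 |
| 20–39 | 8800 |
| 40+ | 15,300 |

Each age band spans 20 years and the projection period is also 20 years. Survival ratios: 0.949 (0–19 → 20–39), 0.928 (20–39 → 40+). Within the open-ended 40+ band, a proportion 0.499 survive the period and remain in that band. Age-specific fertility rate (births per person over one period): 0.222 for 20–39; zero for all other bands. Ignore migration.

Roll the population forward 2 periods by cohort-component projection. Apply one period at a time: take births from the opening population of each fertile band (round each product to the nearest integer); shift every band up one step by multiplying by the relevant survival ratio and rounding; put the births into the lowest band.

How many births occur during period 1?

(Groups numbered youngest = 1 to oldest = 3.)
Period 1:
Births: 8800 × 0.222 = 1954
Group 2: 10700 × 0.949 = 10154
Group 3: 8800 × 0.928 + 15300 × 0.499 = 8166 + 7635 = 15801
Giving 1954 / 10154 / 15801.

1954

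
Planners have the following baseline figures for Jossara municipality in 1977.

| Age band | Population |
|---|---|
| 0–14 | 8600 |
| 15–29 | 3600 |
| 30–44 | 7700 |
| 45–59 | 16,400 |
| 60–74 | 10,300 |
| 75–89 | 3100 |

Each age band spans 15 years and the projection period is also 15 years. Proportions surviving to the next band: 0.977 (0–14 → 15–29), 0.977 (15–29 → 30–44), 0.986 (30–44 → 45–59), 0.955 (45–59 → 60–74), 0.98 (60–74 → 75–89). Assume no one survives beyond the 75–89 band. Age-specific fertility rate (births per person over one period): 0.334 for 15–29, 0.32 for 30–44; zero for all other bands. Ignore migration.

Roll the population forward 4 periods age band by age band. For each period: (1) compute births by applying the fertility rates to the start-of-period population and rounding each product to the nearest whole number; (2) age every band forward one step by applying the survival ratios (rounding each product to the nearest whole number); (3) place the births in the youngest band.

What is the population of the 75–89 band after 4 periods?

After projecting period 1:
Births: 3600 * 0.334 = 1202  |  7700 * 0.32 = 2464 ⇒ total 3666
15–29: 8600 * 0.977 = 8402
30–44: 3600 * 0.977 = 3517
45–59: 7700 * 0.986 = 7592
60–74: 16400 * 0.955 = 15662
75–89: 10300 * 0.98 = 10094
End of period: [3666, 8402, 3517, 7592, 15662, 10094]
After projecting period 2:
Births: 8402 * 0.334 = 2806  |  3517 * 0.32 = 1125 ⇒ total 3931
15–29: 3666 * 0.977 = 3582
30–44: 8402 * 0.977 = 8209
45–59: 3517 * 0.986 = 3468
60–74: 7592 * 0.955 = 7250
75–89: 15662 * 0.98 = 15349
End of period: [3931, 3582, 8209, 3468, 7250, 15349]
After projecting period 3:
Births: 3582 * 0.334 = 1196  |  8209 * 0.32 = 2627 ⇒ total 3823
15–29: 3931 * 0.977 = 3841
30–44: 3582 * 0.977 = 3500
45–59: 8209 * 0.986 = 8094
60–74: 3468 * 0.955 = 3312
75–89: 7250 * 0.98 = 7105
End of period: [3823, 3841, 3500, 8094, 3312, 7105]
After projecting period 4:
Births: 3841 * 0.334 = 1283  |  3500 * 0.32 = 1120 ⇒ total 2403
15–29: 3823 * 0.977 = 3735
30–44: 3841 * 0.977 = 3753
45–59: 3500 * 0.986 = 3451
60–74: 8094 * 0.955 = 7730
75–89: 3312 * 0.98 = 3246
End of period: [2403, 3735, 3753, 3451, 7730, 3246]

3246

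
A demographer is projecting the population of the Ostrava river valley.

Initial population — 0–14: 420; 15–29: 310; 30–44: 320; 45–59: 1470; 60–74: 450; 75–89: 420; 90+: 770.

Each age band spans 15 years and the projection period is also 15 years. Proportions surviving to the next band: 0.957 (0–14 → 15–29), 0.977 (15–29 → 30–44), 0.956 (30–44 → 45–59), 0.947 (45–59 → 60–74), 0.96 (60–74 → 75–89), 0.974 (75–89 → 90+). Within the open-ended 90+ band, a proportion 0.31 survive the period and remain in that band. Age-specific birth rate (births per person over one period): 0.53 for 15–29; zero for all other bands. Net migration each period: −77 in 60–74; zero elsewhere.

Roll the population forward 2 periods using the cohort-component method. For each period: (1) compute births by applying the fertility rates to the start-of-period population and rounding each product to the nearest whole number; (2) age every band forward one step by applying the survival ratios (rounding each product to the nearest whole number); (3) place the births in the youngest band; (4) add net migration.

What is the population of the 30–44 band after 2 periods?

Period 1:
Births: 310 × 0.53 = 164
15–29: 420 × 0.957 = 402
30–44: 310 × 0.977 = 303
45–59: 320 × 0.956 = 306
60–74: 1470 × 0.947 = 1392
75–89: 450 × 0.96 = 432
90+: 420 × 0.974 + 770 × 0.31 = 409 + 239 = 648
Net migration: 60–74 − 77 → 1315
Giving 164 / 402 / 303 / 306 / 1315 / 432 / 648.
Period 2:
Births: 402 × 0.53 = 213
15–29: 164 × 0.957 = 157
30–44: 402 × 0.977 = 393
45–59: 303 × 0.956 = 290
60–74: 306 × 0.947 = 290
75–89: 1315 × 0.96 = 1262
90+: 432 × 0.974 + 648 × 0.31 = 421 + 201 = 622
Net migration: 60–74 − 77 → 213
Giving 213 / 157 / 393 / 290 / 213 / 1262 / 622.

393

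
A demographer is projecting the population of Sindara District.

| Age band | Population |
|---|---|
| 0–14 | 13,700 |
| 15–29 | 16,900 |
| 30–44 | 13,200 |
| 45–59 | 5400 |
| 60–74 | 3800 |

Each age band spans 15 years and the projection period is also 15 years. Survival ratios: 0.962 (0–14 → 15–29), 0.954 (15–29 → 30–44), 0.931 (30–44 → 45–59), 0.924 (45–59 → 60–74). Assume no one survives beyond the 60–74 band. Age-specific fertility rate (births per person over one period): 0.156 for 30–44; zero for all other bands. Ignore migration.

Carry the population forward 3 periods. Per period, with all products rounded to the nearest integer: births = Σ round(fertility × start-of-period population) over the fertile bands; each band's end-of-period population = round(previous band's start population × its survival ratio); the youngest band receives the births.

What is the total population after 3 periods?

31845

[period 1]
Births: 13200 × 0.156 = 2059
15–29: 13700 × 0.962 = 13179
30–44: 16900 × 0.954 = 16123
45–59: 13200 × 0.931 = 12289
60–74: 5400 × 0.924 = 4990
End of period: [2059, 13179, 16123, 12289, 4990]
[period 2]
Births: 16123 × 0.156 = 2515
15–29: 2059 × 0.962 = 1981
30–44: 13179 × 0.954 = 12573
45–59: 16123 × 0.931 = 15011
60–74: 12289 × 0.924 = 11355
End of period: [2515, 1981, 12573, 15011, 11355]
[period 3]
Births: 12573 × 0.156 = 1961
15–29: 2515 × 0.962 = 2419
30–44: 1981 × 0.954 = 1890
45–59: 12573 × 0.931 = 11705
60–74: 15011 × 0.924 = 13870
End of period: [1961, 2419, 1890, 11705, 13870]
Total after period 3: 1961 + 2419 + 1890 + 11705 + 13870 = 31845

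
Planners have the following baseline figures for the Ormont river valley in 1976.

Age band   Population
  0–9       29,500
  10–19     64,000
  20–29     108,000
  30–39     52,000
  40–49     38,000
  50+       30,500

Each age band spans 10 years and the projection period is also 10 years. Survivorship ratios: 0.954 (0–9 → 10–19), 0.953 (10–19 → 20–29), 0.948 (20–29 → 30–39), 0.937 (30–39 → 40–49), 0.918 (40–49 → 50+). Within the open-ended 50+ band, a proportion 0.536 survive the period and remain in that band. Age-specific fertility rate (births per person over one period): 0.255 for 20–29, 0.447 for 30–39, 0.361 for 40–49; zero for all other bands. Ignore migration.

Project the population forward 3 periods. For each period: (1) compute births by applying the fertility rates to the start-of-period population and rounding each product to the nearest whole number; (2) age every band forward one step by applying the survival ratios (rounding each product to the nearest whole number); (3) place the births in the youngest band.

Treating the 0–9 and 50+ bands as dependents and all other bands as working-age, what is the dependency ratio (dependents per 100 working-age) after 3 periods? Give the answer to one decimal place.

— Period 1 —
Births: 108000 × 0.255 = 27540 ; 52000 × 0.447 = 23244 ; 38000 × 0.361 = 13718 ⇒ total 64502
10–19: 29500 × 0.954 = 28143
20–29: 64000 × 0.953 = 60992
30–39: 108000 × 0.948 = 102384
40–49: 52000 × 0.937 = 48724
50+: 38000 × 0.918 + 30500 × 0.536 = 34884 + 16348 = 51232
→ [64502, 28143, 60992, 102384, 48724, 51232]
— Period 2 —
Births: 60992 × 0.255 = 15553 ; 102384 × 0.447 = 45766 ; 48724 × 0.361 = 17589 ⇒ total 78908
10–19: 64502 × 0.954 = 61535
20–29: 28143 × 0.953 = 26820
30–39: 60992 × 0.948 = 57820
40–49: 102384 × 0.937 = 95934
50+: 48724 × 0.918 + 51232 × 0.536 = 44729 + 27460 = 72189
→ [78908, 61535, 26820, 57820, 95934, 72189]
— Period 3 —
Births: 26820 × 0.255 = 6839 ; 57820 × 0.447 = 25846 ; 95934 × 0.361 = 34632 ⇒ total 67317
10–19: 78908 × 0.954 = 75278
20–29: 61535 × 0.953 = 58643
30–39: 26820 × 0.948 = 25425
40–49: 57820 × 0.937 = 54177
50+: 95934 × 0.918 + 72189 × 0.536 = 88067 + 38693 = 126760
→ [67317, 75278, 58643, 25425, 54177, 126760]
Dependents (band 0–9 + band 50+) = 67317 + 126760 = 194077; working-age = 213523; ratio = 194077/213523 × 100 = 90.9

90.9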